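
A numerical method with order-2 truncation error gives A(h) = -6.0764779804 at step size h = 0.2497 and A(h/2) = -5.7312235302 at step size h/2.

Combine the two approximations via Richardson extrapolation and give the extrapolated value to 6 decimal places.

Method order is 2; weight 2^2 = 4.
2^2*A(h/2) = -22.9248941208; minus A(h) gives -16.8484161404.
(4*(-5.7312235302) − (-6.0764779804))/(4 − 1) = -5.6161387135
Gap between inputs: 3.453e-01; correction applied: +0.1150848167.

-5.616139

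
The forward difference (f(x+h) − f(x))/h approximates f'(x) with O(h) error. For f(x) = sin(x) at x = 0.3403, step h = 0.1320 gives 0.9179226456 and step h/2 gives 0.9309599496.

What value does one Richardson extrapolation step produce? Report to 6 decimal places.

0.943997

r = 1: numerator weight 2, denominator 1.
Weighted: 1.8619198992 − 0.9179226456 = 0.9439972536
Divide by 2^1 − 1 = 1.
Result: 0.9439972536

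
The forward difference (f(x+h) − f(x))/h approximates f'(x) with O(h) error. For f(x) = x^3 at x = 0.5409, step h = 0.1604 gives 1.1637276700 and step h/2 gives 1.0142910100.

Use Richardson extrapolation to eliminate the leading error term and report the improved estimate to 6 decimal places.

With r = 1 the leading error scales as h^1, so the weight is 2^1 = 2.
A(h/2) − A(h) = 1.0142910100 − 1.1637276700 = -0.1494366600
Divide by 2^1 − 1 = 1: (-0.1494366600)/1 = -0.1494366600
R = A(h/2) + (A(h/2) − A(h))/1 = 1.0142910100 − 0.1494366600 = 0.8648543500
Gap between inputs: 1.494e-01; correction applied: −0.1494366600.

0.864854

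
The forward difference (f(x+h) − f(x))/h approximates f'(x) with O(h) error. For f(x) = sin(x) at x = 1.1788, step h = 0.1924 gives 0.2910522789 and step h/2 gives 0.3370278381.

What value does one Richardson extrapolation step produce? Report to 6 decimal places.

0.383003

Order 1 gives 2^r = 2 and 2^r − 1 = 1.
2·0.3370278381 = 0.6740556762; 0.6740556762 − 0.2910522789 = 0.3830033973
Denominator 2 − 1 = 1.
So the Richardson estimate is 0.3830033973.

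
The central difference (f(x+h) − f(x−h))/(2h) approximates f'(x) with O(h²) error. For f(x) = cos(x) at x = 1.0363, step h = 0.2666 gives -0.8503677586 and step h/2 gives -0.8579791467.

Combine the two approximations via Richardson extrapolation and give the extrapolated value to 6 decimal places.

Method order is 2; weight 2^2 = 4.
Numerator 4×A(h/2) − A(h) = 4×(-0.8579791467) − (-0.8503677586) = -2.5815488282
R = (-2.5815488282)/3 = -0.8605162761
Shift from A(h/2): −0.0025371294.

-0.860516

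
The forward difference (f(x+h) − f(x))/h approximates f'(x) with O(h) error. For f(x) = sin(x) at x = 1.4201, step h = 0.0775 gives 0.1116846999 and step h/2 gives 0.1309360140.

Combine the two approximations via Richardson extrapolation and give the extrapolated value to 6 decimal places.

Leading term ∝ h^1; use weight 2 = 2^1.
Numerator 2 × A(h/2) − A(h) = 2 × 0.1309360140 − 0.1116846999 = 0.1501873281
Divide by 2^1 − 1 = 1.
R = 0.1501873281/1 = 0.1501873281

0.150187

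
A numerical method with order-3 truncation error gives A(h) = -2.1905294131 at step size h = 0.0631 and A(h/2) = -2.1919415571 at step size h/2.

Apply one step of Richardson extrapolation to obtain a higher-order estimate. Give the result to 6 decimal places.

-2.192143

Leading term ∝ h^3; use weight 8 = 2^3.
2^3 × A(h/2) = -17.5355324568; minus A(h) gives -15.3450030437.
(-15.3450030437) ÷ 7 = -2.1921432920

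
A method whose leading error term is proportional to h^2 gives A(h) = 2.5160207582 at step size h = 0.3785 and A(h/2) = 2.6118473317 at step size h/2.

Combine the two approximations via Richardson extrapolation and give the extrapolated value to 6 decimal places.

The method has order 2: 2^2 = 4.
2^2 × A(h/2) = 10.4473893268; minus A(h) gives 7.9313685686.
Divide by 2^2 − 1 = 3.
R = 7.9313685686/3 = 2.6437895229
Shift from A(h/2): +0.0319421912.

2.643790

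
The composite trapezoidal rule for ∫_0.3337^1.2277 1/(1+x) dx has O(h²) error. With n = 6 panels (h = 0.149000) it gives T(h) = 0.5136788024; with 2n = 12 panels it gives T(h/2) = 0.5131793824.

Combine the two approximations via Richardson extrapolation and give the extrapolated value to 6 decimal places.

0.513013

With r = 2 the leading error scales as h^2, so the weight is 2^2 = 4.
A(h/2) − A(h) = 0.5131793824 − 0.5136788024 = -0.0004994200
Correction (A(h/2) − A(h))/(4 − 1) = (-0.0004994200)/3 = -0.0001664733
R = A(h/2) + (A(h/2) − A(h))/3 = 0.5131793824 − 0.0001664733 = 0.5130129091
Shift from A(h/2): −0.0001664733.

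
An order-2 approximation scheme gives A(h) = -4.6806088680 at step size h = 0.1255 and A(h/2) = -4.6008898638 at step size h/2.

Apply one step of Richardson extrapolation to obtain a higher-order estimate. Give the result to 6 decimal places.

Error is O(h^2); halving h shrinks it by 2^2 = 4.
2^2*A(h/2) = -18.4035594552; minus A(h) gives -13.7229505872.
Denominator 4 − 1 = 3.
(4*(-4.6008898638) − (-4.6806088680))/(4 − 1) = -4.5743168624
Shift from A(h/2): +0.0265730014.

-4.574317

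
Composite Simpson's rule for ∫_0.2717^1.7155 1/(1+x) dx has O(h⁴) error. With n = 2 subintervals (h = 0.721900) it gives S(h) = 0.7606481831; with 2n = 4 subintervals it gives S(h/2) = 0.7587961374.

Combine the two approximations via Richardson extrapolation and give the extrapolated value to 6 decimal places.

Leading term ∝ h^4; use weight 16 = 2^4.
Top: 16(0.7587961374) − (0.7606481831) = 11.3800900153
Divide by 2^4 − 1 = 15.
11.3800900153 ÷ 15 = 0.7586726677

0.758673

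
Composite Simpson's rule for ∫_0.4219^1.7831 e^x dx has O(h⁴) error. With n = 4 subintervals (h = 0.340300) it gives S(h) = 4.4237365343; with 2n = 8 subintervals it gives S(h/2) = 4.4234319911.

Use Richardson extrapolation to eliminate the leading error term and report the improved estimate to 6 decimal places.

4.423412

The method has order 4: 2^4 = 16.
16·4.4234319911 = 70.7749118576; subtract 4.4237365343 → 66.3511753233
Denominator 16 − 1 = 15.
R = 66.3511753233/15 = 4.4234116882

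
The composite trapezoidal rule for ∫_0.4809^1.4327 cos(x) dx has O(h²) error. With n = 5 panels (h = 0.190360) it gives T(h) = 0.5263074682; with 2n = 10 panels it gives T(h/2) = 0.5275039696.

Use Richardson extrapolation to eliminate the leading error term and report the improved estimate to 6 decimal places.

r = 2, so 2^r = 4.
Top: 4(0.5275039696) − (0.5263074682) = 1.5837084102
Divide by 2^2 − 1 = 3.
So the Richardson estimate is 0.5279028034.

0.527903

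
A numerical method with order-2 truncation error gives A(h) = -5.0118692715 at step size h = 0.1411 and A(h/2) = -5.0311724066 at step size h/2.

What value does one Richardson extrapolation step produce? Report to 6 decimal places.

Leading term ∝ h^2; use weight 4 = 2^2.
Weighted: (-20.1246896264) − (-5.0118692715) = -15.1128203549
Denominator 4 − 1 = 3.
Extrapolated: (-15.1128203549) / 3 = -5.0376067850
Shift from A(h/2): −0.0064343784.

-5.037607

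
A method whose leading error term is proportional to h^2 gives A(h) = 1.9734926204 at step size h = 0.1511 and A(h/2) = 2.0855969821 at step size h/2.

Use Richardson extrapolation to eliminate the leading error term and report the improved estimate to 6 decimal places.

2.122965

Method order is 2; weight 2^2 = 4.
Difference of the inputs: 2.0855969821 − 1.9734926204 = 0.1121043617
Correction (A(h/2) − A(h))/(4 − 1) = 0.1121043617/3 = 0.0373681206
R = 2.0855969821 + 0.0373681206 = 2.1229651027
Shift from A(h/2): +0.0373681206.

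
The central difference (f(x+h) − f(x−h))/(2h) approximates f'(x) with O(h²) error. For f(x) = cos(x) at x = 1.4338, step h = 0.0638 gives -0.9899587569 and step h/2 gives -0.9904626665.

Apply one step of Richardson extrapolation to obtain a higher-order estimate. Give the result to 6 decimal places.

-0.990631

Order 2 gives 2^r = 4 and 2^r − 1 = 3.
Numerator 4*A(h/2) − A(h) = 4*(-0.9904626665) − (-0.9899587569) = -2.9718919091
(-2.9718919091) ÷ 3 = -0.9906306364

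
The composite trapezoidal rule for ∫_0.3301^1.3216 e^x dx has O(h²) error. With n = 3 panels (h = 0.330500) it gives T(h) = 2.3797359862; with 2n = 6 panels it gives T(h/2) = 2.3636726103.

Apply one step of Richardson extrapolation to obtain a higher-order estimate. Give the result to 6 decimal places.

With r = 2 the leading error scales as h^2, so the weight is 2^2 = 4.
Numerator 4 × A(h/2) − A(h) = 4 × 2.3636726103 − 2.3797359862 = 7.0749544550
Divide by 2^2 − 1 = 3.
R = 7.0749544550/3 = 2.3583181517

2.358318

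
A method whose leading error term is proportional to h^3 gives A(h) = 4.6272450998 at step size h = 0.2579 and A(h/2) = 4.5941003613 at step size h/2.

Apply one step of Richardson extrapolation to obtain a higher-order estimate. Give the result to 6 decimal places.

Error is O(h^3); halving h shrinks it by 2^3 = 8.
8×4.5941003613 = 36.7528028904; subtract 4.6272450998 → 32.1255577906
Extrapolated: 32.1255577906 / 7 = 4.5893653987
Correction |R − A(h/2)| = 4.735e-03; gap |A(h/2) − A(h)| = 3.314e-02.

4.589365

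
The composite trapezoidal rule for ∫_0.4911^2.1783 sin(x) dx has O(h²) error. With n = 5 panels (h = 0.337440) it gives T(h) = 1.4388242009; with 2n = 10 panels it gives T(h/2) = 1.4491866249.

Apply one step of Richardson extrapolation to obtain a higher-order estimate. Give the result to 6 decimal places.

1.452641

r = 2, so 2^r = 4.
Weighted: 5.7967464996 − 1.4388242009 = 4.3579222987
Denominator 4 − 1 = 3.
(4·1.4491866249 − 1.4388242009)/(4 − 1) = 1.4526407662
Correction |R − A(h/2)| = 3.454e-03; gap |A(h/2) − A(h)| = 1.036e-02.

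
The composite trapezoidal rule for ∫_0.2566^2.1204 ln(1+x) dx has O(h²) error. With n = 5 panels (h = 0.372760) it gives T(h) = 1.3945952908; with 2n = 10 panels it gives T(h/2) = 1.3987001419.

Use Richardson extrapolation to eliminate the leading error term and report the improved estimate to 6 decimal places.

1.400068

Method order is 2; weight 2^2 = 4.
4·1.3987001419 = 5.5948005676; subtract 1.3945952908 → 4.2002052768
Denominator 4 − 1 = 3.
(4·1.3987001419 − 1.3945952908)/(4 − 1) = 1.4000684256
Gap between inputs: 4.105e-03; correction applied: +0.0013682837.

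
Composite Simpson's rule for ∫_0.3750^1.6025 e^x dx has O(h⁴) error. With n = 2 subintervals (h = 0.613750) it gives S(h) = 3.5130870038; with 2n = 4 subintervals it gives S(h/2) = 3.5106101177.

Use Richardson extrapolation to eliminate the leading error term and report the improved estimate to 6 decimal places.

3.510445

r = 4, so 2^r = 16.
Weighted: 56.1697618832 − 3.5130870038 = 52.6566748794
R = 52.6566748794/15 = 3.5104449920
Correction |R − A(h/2)| = 1.651e-04; gap |A(h/2) − A(h)| = 2.477e-03.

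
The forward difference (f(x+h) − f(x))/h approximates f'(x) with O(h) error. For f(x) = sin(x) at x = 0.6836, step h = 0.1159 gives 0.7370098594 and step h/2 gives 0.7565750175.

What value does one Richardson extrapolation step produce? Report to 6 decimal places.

Method order is 1; weight 2^1 = 2.
2×0.7565750175 = 1.5131500350; 1.5131500350 − 0.7370098594 = 0.7761401756
Denominator 2 − 1 = 1.
Extrapolated: 0.7761401756 / 1 = 0.7761401756
Gap between inputs: 1.957e-02; correction applied: +0.0195651581.

0.776140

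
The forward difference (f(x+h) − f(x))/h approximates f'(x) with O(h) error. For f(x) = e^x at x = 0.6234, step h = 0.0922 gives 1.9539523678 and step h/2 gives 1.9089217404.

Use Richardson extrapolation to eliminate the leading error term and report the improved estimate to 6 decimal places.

1.863891

Error is O(h^1); halving h shrinks it by 2^1 = 2.
Difference of the inputs: 1.9089217404 − 1.9539523678 = -0.0450306274
Correction (A(h/2) − A(h))/(2 − 1) = (-0.0450306274)/1 = -0.0450306274
R = A(h/2) + (A(h/2) − A(h))/1 = 1.9089217404 − 0.0450306274 = 1.8638911130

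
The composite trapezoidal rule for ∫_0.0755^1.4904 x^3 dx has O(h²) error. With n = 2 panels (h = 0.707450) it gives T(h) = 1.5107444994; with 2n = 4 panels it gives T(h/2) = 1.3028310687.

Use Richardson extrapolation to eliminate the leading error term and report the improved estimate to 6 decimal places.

1.233527

The method has order 2: 2^2 = 4.
4*1.3028310687 = 5.2113242748; subtract 1.5107444994 → 3.7005797754
Divide by 2^2 − 1 = 3.
3.7005797754 ÷ 3 = 1.2335265918
Correction |R − A(h/2)| = 6.930e-02; gap |A(h/2) − A(h)| = 2.079e-01.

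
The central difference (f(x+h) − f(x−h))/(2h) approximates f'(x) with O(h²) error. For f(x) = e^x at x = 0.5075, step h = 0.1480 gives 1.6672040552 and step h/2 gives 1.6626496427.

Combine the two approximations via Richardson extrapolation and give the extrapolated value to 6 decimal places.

Leading term ∝ h^2; use weight 4 = 2^2.
4×1.6626496427 = 6.6505985708; subtract 1.6672040552 → 4.9833945156
(4×1.6626496427 − 1.6672040552)/(4 − 1) = 1.6611315052
Shift from A(h/2): −0.0015181375.

1.661132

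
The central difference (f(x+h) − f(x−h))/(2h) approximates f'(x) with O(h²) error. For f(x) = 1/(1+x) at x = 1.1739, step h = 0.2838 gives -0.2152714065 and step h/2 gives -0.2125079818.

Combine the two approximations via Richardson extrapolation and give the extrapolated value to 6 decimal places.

-0.211587

r = 2, so 2^r = 4.
2^2 × A(h/2) = -0.8500319272; minus A(h) gives -0.6347605207.
Divide by 2^2 − 1 = 3.
Result: -0.2115868402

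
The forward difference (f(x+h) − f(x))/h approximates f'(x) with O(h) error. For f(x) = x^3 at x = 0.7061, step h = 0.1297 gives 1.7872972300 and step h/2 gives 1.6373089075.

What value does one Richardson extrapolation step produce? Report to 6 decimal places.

Leading term ∝ h^1; use weight 2 = 2^1.
Top: 2(1.6373089075) − (1.7872972300) = 1.4873205850
1.4873205850 ÷ 1 = 1.4873205850
Gap between inputs: 1.500e-01; correction applied: −0.1499883225.

1.487321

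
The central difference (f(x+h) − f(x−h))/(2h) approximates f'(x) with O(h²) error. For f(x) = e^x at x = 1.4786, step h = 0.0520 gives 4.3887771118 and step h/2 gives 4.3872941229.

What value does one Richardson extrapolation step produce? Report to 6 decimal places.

4.386800

The method has order 2: 2^2 = 4.
4 × 4.3872941229 = 17.5491764916; 17.5491764916 − 4.3887771118 = 13.1603993798
Denominator 4 − 1 = 3.
R = 13.1603993798/3 = 4.3867997933
Correction |R − A(h/2)| = 4.943e-04; gap |A(h/2) − A(h)| = 1.483e-03.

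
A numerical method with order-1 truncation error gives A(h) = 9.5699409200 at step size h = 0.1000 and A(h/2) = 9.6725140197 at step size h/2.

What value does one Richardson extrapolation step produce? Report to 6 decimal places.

Order 1 gives 2^r = 2 and 2^r − 1 = 1.
Top: 2(9.6725140197) − (9.5699409200) = 9.7750871194
Extrapolated: 9.7750871194 / 1 = 9.7750871194
Correction |R − A(h/2)| = 1.026e-01; gap |A(h/2) − A(h)| = 1.026e-01.

9.775087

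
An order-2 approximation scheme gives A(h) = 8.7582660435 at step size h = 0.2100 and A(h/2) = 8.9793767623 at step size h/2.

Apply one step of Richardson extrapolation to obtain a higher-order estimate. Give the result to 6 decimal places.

9.053080

Error is O(h^2); halving h shrinks it by 2^2 = 4.
Top: 4(8.9793767623) − (8.7582660435) = 27.1592410057
Extrapolated: 27.1592410057 / 3 = 9.0530803352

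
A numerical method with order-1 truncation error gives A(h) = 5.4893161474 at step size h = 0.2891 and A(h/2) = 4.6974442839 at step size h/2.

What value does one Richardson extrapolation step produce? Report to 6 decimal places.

3.905572

Order 1 gives 2^r = 2 and 2^r − 1 = 1.
2 × 4.6974442839 − 5.4893161474 = 3.9055724204
R = 3.9055724204/1 = 3.9055724204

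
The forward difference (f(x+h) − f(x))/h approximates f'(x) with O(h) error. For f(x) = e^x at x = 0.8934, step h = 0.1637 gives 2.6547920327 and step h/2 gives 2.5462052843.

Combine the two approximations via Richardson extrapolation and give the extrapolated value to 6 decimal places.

2.437619

Method order is 1; weight 2^1 = 2.
Numerator 2×A(h/2) − A(h) = 2×2.5462052843 − 2.6547920327 = 2.4376185359
Denominator 2 − 1 = 1.
Result: 2.4376185359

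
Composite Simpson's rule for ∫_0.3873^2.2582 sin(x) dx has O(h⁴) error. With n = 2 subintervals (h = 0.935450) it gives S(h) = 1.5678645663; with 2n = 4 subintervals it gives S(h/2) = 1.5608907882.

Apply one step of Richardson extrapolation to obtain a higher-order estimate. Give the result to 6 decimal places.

The method has order 4: 2^4 = 16.
16·1.5608907882 = 24.9742526112; subtract 1.5678645663 → 23.4063880449
(16·1.5608907882 − 1.5678645663)/(16 − 1) = 1.5604258697
Gap between inputs: 6.974e-03; correction applied: −0.0004649185.

1.560426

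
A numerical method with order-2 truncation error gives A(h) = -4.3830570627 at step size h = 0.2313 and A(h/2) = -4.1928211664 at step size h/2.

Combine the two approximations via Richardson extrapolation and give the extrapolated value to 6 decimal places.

r = 2: numerator weight 4, denominator 3.
Numerator 4×A(h/2) − A(h) = 4×(-4.1928211664) − (-4.3830570627) = -12.3882276029
Extrapolated: (-12.3882276029) / 3 = -4.1294092010

-4.129409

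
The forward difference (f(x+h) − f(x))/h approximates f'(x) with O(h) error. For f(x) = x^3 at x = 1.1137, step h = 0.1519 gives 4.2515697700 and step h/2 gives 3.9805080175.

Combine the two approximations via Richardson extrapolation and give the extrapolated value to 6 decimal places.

3.709446

Method order is 1; weight 2^1 = 2.
Top: 2(3.9805080175) − (4.2515697700) = 3.7094462650
Divide by 2^1 − 1 = 1.
Extrapolated: 3.7094462650 / 1 = 3.7094462650
Shift from A(h/2): −0.2710617525.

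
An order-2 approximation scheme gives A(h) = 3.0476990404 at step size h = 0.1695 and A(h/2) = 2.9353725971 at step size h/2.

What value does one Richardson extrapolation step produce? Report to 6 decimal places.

Order 2 gives 2^r = 4 and 2^r − 1 = 3.
4 × 2.9353725971 − 3.0476990404 = 8.6937913480
Divide by 2^2 − 1 = 3.
8.6937913480 ÷ 3 = 2.8979304493

2.897930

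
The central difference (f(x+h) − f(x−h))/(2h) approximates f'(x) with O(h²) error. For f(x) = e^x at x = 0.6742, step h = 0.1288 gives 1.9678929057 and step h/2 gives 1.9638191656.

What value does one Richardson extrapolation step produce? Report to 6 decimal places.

Order 2 gives 2^r = 4 and 2^r − 1 = 3.
4*1.9638191656 − 1.9678929057 = 5.8873837567
Extrapolated: 5.8873837567 / 3 = 1.9624612522
Shift from A(h/2): −0.0013579134.

1.962461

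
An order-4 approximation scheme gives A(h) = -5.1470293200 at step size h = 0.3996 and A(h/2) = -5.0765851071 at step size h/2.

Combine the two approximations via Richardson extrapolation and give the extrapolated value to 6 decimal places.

-5.071889

r = 4, so 2^r = 16.
Numerator 16·A(h/2) − A(h) = 16·(-5.0765851071) − (-5.1470293200) = -76.0783323936
Denominator 16 − 1 = 15.
R = (-76.0783323936)/15 = -5.0718888262
Gap between inputs: 7.044e-02; correction applied: +0.0046962809.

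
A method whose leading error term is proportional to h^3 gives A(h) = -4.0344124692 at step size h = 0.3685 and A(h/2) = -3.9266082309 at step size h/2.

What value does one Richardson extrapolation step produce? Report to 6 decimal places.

-3.911208

Error is O(h^3); halving h shrinks it by 2^3 = 8.
Top: 8(-3.9266082309) − (-4.0344124692) = -27.3784533780
Denominator 8 − 1 = 7.
R = (-27.3784533780)/7 = -3.9112076254
Shift from A(h/2): +0.0154006055.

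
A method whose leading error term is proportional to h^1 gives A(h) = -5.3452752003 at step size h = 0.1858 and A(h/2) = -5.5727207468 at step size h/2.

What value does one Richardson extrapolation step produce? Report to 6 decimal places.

-5.800166

The method has order 1: 2^1 = 2.
2^1×A(h/2) = -11.1454414936; minus A(h) gives -5.8001662933.
(-5.8001662933) ÷ 1 = -5.8001662933
Correction |R − A(h/2)| = 2.274e-01; gap |A(h/2) − A(h)| = 2.274e-01.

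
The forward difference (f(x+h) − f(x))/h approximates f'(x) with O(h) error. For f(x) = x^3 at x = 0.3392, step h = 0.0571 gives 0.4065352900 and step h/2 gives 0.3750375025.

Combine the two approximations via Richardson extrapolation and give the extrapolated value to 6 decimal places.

0.343540

The method has order 1: 2^1 = 2.
2×0.3750375025 = 0.7500750050; subtract 0.4065352900 → 0.3435397150
Divide by 2^1 − 1 = 1.
Extrapolated: 0.3435397150 / 1 = 0.3435397150
Correction |R − A(h/2)| = 3.150e-02; gap |A(h/2) − A(h)| = 3.150e-02.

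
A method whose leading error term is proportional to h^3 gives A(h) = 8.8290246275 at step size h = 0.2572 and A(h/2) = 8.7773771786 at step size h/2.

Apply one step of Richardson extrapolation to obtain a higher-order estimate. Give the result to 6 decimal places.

Leading term ∝ h^3; use weight 8 = 2^3.
Top: 8(8.7773771786) − (8.8290246275) = 61.3899928013
Denominator 8 − 1 = 7.
So the Richardson estimate is 8.7699989716.

8.769999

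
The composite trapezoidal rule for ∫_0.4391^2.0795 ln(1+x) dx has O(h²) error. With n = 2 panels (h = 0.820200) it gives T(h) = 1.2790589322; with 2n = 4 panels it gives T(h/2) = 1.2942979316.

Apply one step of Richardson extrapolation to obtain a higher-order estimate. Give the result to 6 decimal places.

1.299378

The method has order 2: 2^2 = 4.
Top: 4(1.2942979316) − (1.2790589322) = 3.8981327942
Denominator 4 − 1 = 3.
So the Richardson estimate is 1.2993775981.
Gap between inputs: 1.524e-02; correction applied: +0.0050796665.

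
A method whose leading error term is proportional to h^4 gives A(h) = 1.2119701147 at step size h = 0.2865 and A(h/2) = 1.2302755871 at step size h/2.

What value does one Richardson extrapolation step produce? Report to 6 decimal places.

Leading term ∝ h^4; use weight 16 = 2^4.
2^4×A(h/2) = 19.6844093936; minus A(h) gives 18.4724392789.
Extrapolated: 18.4724392789 / 15 = 1.2314959519

1.231496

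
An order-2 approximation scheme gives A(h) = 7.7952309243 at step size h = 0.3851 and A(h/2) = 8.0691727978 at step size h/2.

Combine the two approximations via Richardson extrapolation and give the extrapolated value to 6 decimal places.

8.160487

Leading term ∝ h^2; use weight 4 = 2^2.
2^2 × A(h/2) = 32.2766911912; minus A(h) gives 24.4814602669.
Divide by 2^2 − 1 = 3.
R = 24.4814602669/3 = 8.1604867556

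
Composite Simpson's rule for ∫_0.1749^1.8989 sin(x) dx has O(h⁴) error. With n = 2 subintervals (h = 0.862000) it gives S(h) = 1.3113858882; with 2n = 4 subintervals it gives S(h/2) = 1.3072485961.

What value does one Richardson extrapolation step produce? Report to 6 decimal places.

With r = 4 the leading error scales as h^4, so the weight is 2^4 = 16.
Difference of the inputs: 1.3072485961 − 1.3113858882 = -0.0041372921
Divide by 2^4 − 1 = 15: (-0.0041372921)/15 = -0.0002758195
R = 1.3072485961 − 0.0002758195 = 1.3069727766
Gap between inputs: 4.137e-03; correction applied: −0.0002758195.

1.306973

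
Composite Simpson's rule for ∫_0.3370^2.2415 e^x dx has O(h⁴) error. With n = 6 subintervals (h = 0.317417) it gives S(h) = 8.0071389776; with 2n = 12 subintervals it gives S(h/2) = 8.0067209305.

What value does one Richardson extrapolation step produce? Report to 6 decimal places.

With r = 4 the leading error scales as h^4, so the weight is 2^4 = 16.
16 × 8.0067209305 = 128.1075348880; 128.1075348880 − 8.0071389776 = 120.1003959104
R = 120.1003959104/15 = 8.0066930607
Gap between inputs: 4.180e-04; correction applied: −0.0000278698.

8.006693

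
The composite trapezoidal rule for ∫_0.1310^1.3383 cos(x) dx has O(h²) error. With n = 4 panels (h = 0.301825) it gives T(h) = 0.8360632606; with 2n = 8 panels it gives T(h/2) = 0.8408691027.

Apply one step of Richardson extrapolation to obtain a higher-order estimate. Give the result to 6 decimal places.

0.842471

Error is O(h^2); halving h shrinks it by 2^2 = 4.
A(h/2) − A(h) = 0.8408691027 − 0.8360632606 = 0.0048058421
Correction (A(h/2) − A(h))/(4 − 1) = 0.0048058421/3 = 0.0016019474
R = A(h/2) + (A(h/2) − A(h))/3 = 0.8408691027 + 0.0016019474 = 0.8424710501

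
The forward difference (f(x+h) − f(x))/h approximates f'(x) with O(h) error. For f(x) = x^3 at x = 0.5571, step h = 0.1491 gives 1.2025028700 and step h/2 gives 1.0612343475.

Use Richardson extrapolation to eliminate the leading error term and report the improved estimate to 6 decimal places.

r = 1, so 2^r = 2.
Weighted: 2.1224686950 − 1.2025028700 = 0.9199658250
0.9199658250 ÷ 1 = 0.9199658250
Shift from A(h/2): −0.1412685225.

0.919966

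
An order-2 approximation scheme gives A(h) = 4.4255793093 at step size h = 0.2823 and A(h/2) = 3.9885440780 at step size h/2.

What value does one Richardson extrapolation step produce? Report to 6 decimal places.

3.842866

Leading term ∝ h^2; use weight 4 = 2^2.
A(h/2) − A(h) = 3.9885440780 − 4.4255793093 = -0.4370352313
Divide by 2^2 − 1 = 3: (-0.4370352313)/3 = -0.1456784104
R = A(h/2) + (A(h/2) − A(h))/3 = 3.9885440780 − 0.1456784104 = 3.8428656676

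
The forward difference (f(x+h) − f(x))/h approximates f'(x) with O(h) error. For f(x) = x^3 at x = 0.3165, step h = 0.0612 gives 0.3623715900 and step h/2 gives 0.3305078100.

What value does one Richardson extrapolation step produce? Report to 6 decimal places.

Leading term ∝ h^1; use weight 2 = 2^1.
2 × 0.3305078100 − 0.3623715900 = 0.2986440300
Denominator 2 − 1 = 1.
Result: 0.2986440300
Shift from A(h/2): −0.0318637800.

0.298644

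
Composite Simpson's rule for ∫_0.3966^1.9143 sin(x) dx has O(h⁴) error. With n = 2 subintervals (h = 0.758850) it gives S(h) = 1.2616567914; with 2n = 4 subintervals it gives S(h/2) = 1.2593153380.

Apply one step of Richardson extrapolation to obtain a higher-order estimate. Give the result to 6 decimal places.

Leading term ∝ h^4; use weight 16 = 2^4.
16*1.2593153380 = 20.1490454080; subtract 1.2616567914 → 18.8873886166
18.8873886166 ÷ 15 = 1.2591592411

1.259159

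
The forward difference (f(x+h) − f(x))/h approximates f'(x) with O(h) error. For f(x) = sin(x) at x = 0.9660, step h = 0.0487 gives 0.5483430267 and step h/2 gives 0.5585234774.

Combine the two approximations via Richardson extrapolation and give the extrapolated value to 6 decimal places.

Error is O(h^1); halving h shrinks it by 2^1 = 2.
Numerator 2*A(h/2) − A(h) = 2*0.5585234774 − 0.5483430267 = 0.5687039281
Divide by 2^1 − 1 = 1.
Result: 0.5687039281

0.568704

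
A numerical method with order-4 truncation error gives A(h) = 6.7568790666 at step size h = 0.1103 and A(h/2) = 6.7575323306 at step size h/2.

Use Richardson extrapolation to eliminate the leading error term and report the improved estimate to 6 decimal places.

Error is O(h^4); halving h shrinks it by 2^4 = 16.
Weighted: 108.1205172896 − 6.7568790666 = 101.3636382230
R = 101.3636382230/15 = 6.7575758815
Gap between inputs: 6.533e-04; correction applied: +0.0000435509.

6.757576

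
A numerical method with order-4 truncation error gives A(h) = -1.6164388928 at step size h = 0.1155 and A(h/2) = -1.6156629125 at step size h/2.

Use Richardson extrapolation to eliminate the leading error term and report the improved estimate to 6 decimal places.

-1.615611

The method has order 4: 2^4 = 16.
Top: 16(-1.6156629125) − (-1.6164388928) = -24.2341677072
Extrapolated: (-24.2341677072) / 15 = -1.6156111805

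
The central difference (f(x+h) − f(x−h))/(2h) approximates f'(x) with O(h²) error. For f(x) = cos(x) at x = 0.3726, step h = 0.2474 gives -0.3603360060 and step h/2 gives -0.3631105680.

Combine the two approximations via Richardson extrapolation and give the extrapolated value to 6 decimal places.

-0.364035

Leading term ∝ h^2; use weight 4 = 2^2.
2^2*A(h/2) = -1.4524422720; minus A(h) gives -1.0921062660.
(4*(-0.3631105680) − (-0.3603360060))/(4 − 1) = -0.3640354220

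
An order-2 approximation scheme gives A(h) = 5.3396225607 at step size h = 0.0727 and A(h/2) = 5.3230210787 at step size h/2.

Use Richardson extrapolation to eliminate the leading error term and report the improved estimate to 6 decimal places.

r = 2, so 2^r = 4.
4*5.3230210787 = 21.2920843148; subtract 5.3396225607 → 15.9524617541
Denominator 4 − 1 = 3.
(4*5.3230210787 − 5.3396225607)/(4 − 1) = 5.3174872514

5.317487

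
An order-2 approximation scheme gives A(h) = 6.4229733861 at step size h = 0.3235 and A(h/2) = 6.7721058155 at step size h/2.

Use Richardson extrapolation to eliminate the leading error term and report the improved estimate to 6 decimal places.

Method order is 2; weight 2^2 = 4.
4×6.7721058155 − 6.4229733861 = 20.6654498759
(4×6.7721058155 − 6.4229733861)/(4 − 1) = 6.8884832920

6.888483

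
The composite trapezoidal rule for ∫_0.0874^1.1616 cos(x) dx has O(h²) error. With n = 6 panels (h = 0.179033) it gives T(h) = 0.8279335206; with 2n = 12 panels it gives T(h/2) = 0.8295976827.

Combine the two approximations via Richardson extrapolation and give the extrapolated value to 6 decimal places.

0.830152

Order 2 gives 2^r = 4 and 2^r − 1 = 3.
Difference of the inputs: 0.8295976827 − 0.8279335206 = 0.0016641621
Divide by 2^2 − 1 = 3: 0.0016641621/3 = 0.0005547207
R = 0.8295976827 + 0.0005547207 = 0.8301524034
Gap between inputs: 1.664e-03; correction applied: +0.0005547207.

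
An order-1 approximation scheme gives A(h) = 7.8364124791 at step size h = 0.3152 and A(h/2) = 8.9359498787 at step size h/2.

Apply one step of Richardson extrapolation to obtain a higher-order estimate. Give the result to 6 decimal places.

10.035487

Method order is 1; weight 2^1 = 2.
2^1·A(h/2) = 17.8718997574; minus A(h) gives 10.0354872783.
10.0354872783 ÷ 1 = 10.0354872783
Shift from A(h/2): +1.0995373996.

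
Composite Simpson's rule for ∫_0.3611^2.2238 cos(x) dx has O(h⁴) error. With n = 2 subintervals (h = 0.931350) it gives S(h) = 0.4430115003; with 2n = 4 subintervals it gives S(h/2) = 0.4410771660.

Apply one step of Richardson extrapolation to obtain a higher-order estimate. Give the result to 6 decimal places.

0.440948

Leading term ∝ h^4; use weight 16 = 2^4.
Numerator 16×A(h/2) − A(h) = 16×0.4410771660 − 0.4430115003 = 6.6142231557
6.6142231557 ÷ 15 = 0.4409482104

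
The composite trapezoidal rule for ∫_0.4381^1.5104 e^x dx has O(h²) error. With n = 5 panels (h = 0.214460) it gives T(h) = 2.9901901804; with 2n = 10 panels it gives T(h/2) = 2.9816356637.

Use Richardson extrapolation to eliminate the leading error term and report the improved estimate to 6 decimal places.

2.978784

The method has order 2: 2^2 = 4.
4×2.9816356637 = 11.9265426548; 11.9265426548 − 2.9901901804 = 8.9363524744
R = 8.9363524744/3 = 2.9787841581
Shift from A(h/2): −0.0028515056.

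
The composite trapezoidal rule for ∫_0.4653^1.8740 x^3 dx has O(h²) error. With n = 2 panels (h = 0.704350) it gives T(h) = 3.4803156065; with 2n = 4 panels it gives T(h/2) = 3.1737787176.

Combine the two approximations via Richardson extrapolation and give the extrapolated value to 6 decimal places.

3.071600

Leading term ∝ h^2; use weight 4 = 2^2.
Top: 4(3.1737787176) − (3.4803156065) = 9.2147992639
(4·3.1737787176 − 3.4803156065)/(4 − 1) = 3.0715997546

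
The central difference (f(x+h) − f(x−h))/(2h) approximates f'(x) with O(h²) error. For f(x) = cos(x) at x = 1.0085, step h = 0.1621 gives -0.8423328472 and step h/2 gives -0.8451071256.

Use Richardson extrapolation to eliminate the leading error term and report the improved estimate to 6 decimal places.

The method has order 2: 2^2 = 4.
4·(-0.8451071256) = -3.3804285024; (-3.3804285024) − (-0.8423328472) = -2.5380956552
(4·(-0.8451071256) − (-0.8423328472))/(4 − 1) = -0.8460318851

-0.846032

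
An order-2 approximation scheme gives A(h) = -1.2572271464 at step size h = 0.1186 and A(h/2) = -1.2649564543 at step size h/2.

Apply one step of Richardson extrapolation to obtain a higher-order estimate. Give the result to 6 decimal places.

-1.267533

Leading term ∝ h^2; use weight 4 = 2^2.
A(h/2) − A(h) = -1.2649564543 − (-1.2572271464) = -0.0077293079
Correction (A(h/2) − A(h))/(4 − 1) = (-0.0077293079)/3 = -0.0025764360
R = A(h/2) + (A(h/2) − A(h))/3 = -1.2649564543 − 0.0025764360 = -1.2675328903
Gap between inputs: 7.729e-03; correction applied: −0.0025764360.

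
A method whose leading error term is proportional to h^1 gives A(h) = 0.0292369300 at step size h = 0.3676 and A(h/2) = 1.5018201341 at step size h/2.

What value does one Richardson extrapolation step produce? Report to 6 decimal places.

Order 1 gives 2^r = 2 and 2^r − 1 = 1.
2×1.5018201341 − 0.0292369300 = 2.9744033382
(2×1.5018201341 − 0.0292369300)/(2 − 1) = 2.9744033382

2.974403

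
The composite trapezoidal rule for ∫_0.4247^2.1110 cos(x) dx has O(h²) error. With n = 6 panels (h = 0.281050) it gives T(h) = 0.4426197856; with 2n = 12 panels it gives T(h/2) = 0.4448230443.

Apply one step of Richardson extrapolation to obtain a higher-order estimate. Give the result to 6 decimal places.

0.445557

r = 2: numerator weight 4, denominator 3.
4 × 0.4448230443 = 1.7792921772; 1.7792921772 − 0.4426197856 = 1.3366723916
Extrapolated: 1.3366723916 / 3 = 0.4455574639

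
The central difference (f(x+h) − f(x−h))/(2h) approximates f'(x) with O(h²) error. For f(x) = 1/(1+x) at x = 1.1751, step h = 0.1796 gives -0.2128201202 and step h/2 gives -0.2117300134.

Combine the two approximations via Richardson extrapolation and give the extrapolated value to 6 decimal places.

Order 2 gives 2^r = 4 and 2^r − 1 = 3.
Weighted: (-0.8469200536) − (-0.2128201202) = -0.6340999334
Denominator 4 − 1 = 3.
(-0.6340999334) ÷ 3 = -0.2113666445
Shift from A(h/2): +0.0003633689.

-0.211367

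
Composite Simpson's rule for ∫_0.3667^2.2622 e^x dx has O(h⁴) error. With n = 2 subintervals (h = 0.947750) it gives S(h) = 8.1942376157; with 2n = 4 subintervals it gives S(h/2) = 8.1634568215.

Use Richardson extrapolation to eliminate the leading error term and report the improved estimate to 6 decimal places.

8.161405

Method order is 4; weight 2^4 = 16.
Numerator 16·A(h/2) − A(h) = 16·8.1634568215 − 8.1942376157 = 122.4210715283
Divide by 2^4 − 1 = 15.
(16·8.1634568215 − 8.1942376157)/(16 − 1) = 8.1614047686
Correction |R − A(h/2)| = 2.052e-03; gap |A(h/2) − A(h)| = 3.078e-02.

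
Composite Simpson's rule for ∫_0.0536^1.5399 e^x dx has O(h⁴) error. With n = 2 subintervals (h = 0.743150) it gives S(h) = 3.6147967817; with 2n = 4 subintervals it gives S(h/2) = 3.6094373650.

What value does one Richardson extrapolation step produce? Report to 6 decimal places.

Method order is 4; weight 2^4 = 16.
16×3.6094373650 − 3.6147967817 = 54.1362010583
Extrapolated: 54.1362010583 / 15 = 3.6090800706

3.609080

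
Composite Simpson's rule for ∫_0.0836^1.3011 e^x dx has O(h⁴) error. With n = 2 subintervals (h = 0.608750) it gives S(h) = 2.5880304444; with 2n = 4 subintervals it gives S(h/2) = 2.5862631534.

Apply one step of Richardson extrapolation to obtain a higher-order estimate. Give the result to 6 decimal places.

2.586145

Leading term ∝ h^4; use weight 16 = 2^4.
Weighted: 41.3802104544 − 2.5880304444 = 38.7921800100
38.7921800100 ÷ 15 = 2.5861453340
Gap between inputs: 1.767e-03; correction applied: −0.0001178194.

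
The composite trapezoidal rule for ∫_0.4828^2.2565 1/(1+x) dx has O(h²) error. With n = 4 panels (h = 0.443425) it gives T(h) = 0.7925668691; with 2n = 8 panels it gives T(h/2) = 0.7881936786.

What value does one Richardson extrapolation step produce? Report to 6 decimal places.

0.786736

r = 2, so 2^r = 4.
Numerator 4*A(h/2) − A(h) = 4*0.7881936786 − 0.7925668691 = 2.3602078453
Divide by 2^2 − 1 = 3.
R = 2.3602078453/3 = 0.7867359484
Correction |R − A(h/2)| = 1.458e-03; gap |A(h/2) − A(h)| = 4.373e-03.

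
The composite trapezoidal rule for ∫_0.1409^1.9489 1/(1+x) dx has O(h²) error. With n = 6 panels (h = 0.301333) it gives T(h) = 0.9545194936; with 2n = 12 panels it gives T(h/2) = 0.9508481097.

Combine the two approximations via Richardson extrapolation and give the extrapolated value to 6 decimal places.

0.949624

Order 2 gives 2^r = 4 and 2^r − 1 = 3.
2^2 × A(h/2) = 3.8033924388; minus A(h) gives 2.8488729452.
2.8488729452 ÷ 3 = 0.9496243151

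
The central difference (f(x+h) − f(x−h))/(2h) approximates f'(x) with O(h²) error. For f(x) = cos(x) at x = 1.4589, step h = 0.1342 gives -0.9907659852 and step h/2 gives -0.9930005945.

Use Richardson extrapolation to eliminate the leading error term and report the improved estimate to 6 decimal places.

The method has order 2: 2^2 = 4.
2^2*A(h/2) = -3.9720023780; minus A(h) gives -2.9812363928.
(-2.9812363928) ÷ 3 = -0.9937454643
Correction |R − A(h/2)| = 7.449e-04; gap |A(h/2) − A(h)| = 2.235e-03.

-0.993745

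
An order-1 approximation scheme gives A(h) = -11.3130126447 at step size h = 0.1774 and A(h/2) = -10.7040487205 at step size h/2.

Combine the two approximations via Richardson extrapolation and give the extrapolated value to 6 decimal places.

-10.095085

r = 1, so 2^r = 2.
2·(-10.7040487205) − (-11.3130126447) = -10.0950847963
Extrapolated: (-10.0950847963) / 1 = -10.0950847963
Shift from A(h/2): +0.6089639242.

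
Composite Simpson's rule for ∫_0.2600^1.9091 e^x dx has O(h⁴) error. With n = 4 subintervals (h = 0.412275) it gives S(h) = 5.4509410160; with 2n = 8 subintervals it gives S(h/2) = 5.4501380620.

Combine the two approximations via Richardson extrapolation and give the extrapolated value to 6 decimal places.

5.450085

Method order is 4; weight 2^4 = 16.
Difference of the inputs: 5.4501380620 − 5.4509410160 = -0.0008029540
Divide by 2^4 − 1 = 15: (-0.0008029540)/15 = -0.0000535303
R = A(h/2) + (A(h/2) − A(h))/15 = 5.4501380620 − 0.0000535303 = 5.4500845317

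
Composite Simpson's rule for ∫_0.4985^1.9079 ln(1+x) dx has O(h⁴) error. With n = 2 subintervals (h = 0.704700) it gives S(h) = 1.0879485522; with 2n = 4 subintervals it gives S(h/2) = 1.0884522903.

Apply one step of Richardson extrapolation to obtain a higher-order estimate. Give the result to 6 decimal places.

Order 4 gives 2^r = 16 and 2^r − 1 = 15.
Weighted: 17.4152366448 − 1.0879485522 = 16.3272880926
R = 16.3272880926/15 = 1.0884858728

1.088486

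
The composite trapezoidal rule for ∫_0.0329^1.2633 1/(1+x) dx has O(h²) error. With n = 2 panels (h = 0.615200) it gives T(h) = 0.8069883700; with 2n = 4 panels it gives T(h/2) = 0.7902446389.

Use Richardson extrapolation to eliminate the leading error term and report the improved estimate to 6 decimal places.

0.784663

With r = 2 the leading error scales as h^2, so the weight is 2^2 = 4.
4·0.7902446389 = 3.1609785556; subtract 0.8069883700 → 2.3539901856
2.3539901856 ÷ 3 = 0.7846633952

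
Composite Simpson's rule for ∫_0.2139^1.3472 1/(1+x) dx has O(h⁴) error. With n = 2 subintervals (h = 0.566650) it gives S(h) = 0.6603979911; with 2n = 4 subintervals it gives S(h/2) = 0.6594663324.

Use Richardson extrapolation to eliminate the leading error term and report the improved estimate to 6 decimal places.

0.659404

With r = 4 the leading error scales as h^4, so the weight is 2^4 = 16.
Numerator 16·A(h/2) − A(h) = 16·0.6594663324 − 0.6603979911 = 9.8910633273
Divide by 2^4 − 1 = 15.
Result: 0.6594042218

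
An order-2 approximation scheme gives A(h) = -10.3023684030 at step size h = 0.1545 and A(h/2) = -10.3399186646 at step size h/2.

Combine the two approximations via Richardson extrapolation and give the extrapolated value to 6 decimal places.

With r = 2 the leading error scales as h^2, so the weight is 2^2 = 4.
Top: 4(-10.3399186646) − (-10.3023684030) = -31.0573062554
(4*(-10.3399186646) − (-10.3023684030))/(4 − 1) = -10.3524354185
Correction |R − A(h/2)| = 1.252e-02; gap |A(h/2) − A(h)| = 3.755e-02.

-10.352435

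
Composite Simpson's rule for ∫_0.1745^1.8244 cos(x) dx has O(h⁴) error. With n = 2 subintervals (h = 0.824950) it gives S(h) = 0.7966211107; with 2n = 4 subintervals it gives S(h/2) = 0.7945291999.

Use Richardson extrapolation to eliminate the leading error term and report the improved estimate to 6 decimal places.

With r = 4 the leading error scales as h^4, so the weight is 2^4 = 16.
2^4×A(h/2) = 12.7124671984; minus A(h) gives 11.9158460877.
Divide by 2^4 − 1 = 15.
11.9158460877 ÷ 15 = 0.7943897392
Correction |R − A(h/2)| = 1.395e-04; gap |A(h/2) − A(h)| = 2.092e-03.

0.794390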